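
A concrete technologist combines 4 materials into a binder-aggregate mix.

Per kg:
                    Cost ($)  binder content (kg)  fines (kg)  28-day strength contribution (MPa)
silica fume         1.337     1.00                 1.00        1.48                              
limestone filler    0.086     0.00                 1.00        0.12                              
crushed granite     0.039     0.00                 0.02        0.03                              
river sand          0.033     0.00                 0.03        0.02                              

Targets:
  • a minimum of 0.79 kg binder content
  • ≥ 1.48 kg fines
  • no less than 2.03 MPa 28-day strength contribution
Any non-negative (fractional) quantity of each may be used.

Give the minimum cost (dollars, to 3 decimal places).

$1.673

Let x1 = kg of silica fume, x2 = kg of limestone filler, x3 = kg of crushed granite, x4 = kg of river sand.
Minimise 1.337x1 + 0.086x2 + 0.039x3 + 0.033x4 s.t.:
  1x1 ≥ 0.79   (binder content)
  1x1 + 1x2 + 0.02x3 + 0.03x4 ≥ 1.48   (fines)
  1.48x1 + 0.12x2 + 0.03x3 + 0.02x4 ≥ 2.03   (28-day strength contribution)
  x1, x2, x3, x4 ≥ 0.
The minimum-cost mix takes nothing from crushed granite, river sand — only silica fume, limestone filler. Binding constraints: binder content and 28-day strength contribution.
That vertex is x1 = 0.79, x2 = 7.173.
Cost = 1.337·0.79 + 0.086·7.173 = 1.67311.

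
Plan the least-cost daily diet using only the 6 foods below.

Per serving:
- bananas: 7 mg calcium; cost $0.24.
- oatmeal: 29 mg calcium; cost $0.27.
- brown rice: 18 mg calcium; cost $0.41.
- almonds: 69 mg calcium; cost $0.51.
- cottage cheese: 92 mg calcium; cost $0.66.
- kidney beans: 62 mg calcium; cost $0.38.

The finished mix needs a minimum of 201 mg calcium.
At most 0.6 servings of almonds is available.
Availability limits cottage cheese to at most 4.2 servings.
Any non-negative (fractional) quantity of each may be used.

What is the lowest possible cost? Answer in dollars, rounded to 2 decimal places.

$1.23

Treat it as an LP. Let x1 = servings of bananas, x2 = servings of oatmeal, x3 = servings of brown rice, x4 = servings of almonds, x5 = servings of cottage cheese, x6 = servings of kidney beans.
Minimize 0.24x1 + 0.27x2 + 0.41x3 + 0.51x4 + 0.66x5 + 0.38x6 s.t.:
  7x1 + 29x2 + 18x3 + 69x4 + 92x5 + 62x6 ≥ 201   (calcium)
  x4 ≤ 0.6
  x5 ≤ 4.2
  x1, x2, x3, x4, x5, x6 ≥ 0.
The minimum-cost mix takes nothing from bananas, oatmeal, brown rice, almonds, cottage cheese — only kidney beans. Binding constraint: calcium.
Solving gives x6 = 3.242.
Objective = 0.38·3.242 = 1.2320.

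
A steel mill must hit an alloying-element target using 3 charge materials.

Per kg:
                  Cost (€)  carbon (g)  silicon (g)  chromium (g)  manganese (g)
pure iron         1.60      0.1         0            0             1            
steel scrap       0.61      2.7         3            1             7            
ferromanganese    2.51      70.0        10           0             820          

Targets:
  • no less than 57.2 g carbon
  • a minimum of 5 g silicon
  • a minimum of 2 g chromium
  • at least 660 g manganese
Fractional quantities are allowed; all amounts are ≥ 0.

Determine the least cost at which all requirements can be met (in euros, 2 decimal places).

€3.20

Set it up as a linear program. Let x1 = kg of pure iron, x2 = kg of steel scrap, x3 = kg of ferromanganese.
Minimise 1.6x1 + 0.61x2 + 2.51x3 with:
  0.1x1 + 2.7x2 + 70x3 ≥ 57.2   (carbon)
  3x2 + 10x3 ≥ 5   (silicon)
  1x2 ≥ 2   (chromium)
  1x1 + 7x2 + 820x3 ≥ 660   (manganese)
  x1, x2, x3 ≥ 0.
At the optimum only steel scrap, ferromanganese are positive (pure iron = 0). Binding constraints: chromium and manganese.
Optimal quantities: steel scrap = 2 kg, ferromanganese = 0.7878 kg.
Total cost: 0.61·2 + 2.51·0.7878 = 3.1974.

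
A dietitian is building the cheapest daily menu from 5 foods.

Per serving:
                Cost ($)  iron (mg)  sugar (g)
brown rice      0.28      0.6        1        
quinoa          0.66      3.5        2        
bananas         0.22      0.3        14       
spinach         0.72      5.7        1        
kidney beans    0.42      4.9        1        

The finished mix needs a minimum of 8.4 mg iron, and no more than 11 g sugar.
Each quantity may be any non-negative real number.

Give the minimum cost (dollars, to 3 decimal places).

Set it up as a linear program. Let x1 = servings of brown rice, x2 = servings of quinoa, x3 = servings of bananas, x4 = servings of spinach, x5 = servings of kidney beans.
min 0.28x1 + 0.66x2 + 0.22x3 + 0.72x4 + 0.42x5 subject to:
  0.6x1 + 3.5x2 + 0.3x3 + 5.7x4 + 4.9x5 ≥ 8.4   (iron)
  1x1 + 2x2 + 14x3 + 1x4 + 1x5 ≤ 11   (sugar)
  x1, x2, x3, x4, x5 ≥ 0.
At the optimum only kidney beans is positive (brown rice, quinoa, bananas, spinach = 0). There the iron constraint is tight.
So kidney beans = 1.714 servings.
Cost = 0.42·1.714 = 0.71988.

$0.720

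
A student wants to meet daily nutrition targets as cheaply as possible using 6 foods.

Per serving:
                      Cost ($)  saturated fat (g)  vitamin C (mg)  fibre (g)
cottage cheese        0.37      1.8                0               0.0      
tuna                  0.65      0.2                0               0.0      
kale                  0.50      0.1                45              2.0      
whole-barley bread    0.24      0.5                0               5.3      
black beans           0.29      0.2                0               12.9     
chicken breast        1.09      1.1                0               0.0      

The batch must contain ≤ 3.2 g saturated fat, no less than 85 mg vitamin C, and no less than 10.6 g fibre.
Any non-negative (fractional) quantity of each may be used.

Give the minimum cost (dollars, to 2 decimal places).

Let x1 = servings of cottage cheese, x2 = servings of tuna, x3 = servings of kale, x4 = servings of whole-barley bread, x5 = servings of black beans, x6 = servings of chicken breast.
Minimize 0.37x1 + 0.65x2 + 0.5x3 + 0.24x4 + 0.29x5 + 1.09x6 with:
  1.8x1 + 0.2x2 + 0.1x3 + 0.5x4 + 0.2x5 + 1.1x6 ≤ 3.2   (saturated fat)
  45x3 ≥ 85   (vitamin C)
  2x3 + 5.3x4 + 12.9x5 ≥ 10.6   (fibre)
  x1, x2, x3, x4, x5, x6 ≥ 0.
At the optimum only kale, black beans are positive (cottage cheese, tuna, whole-barley bread, chicken breast = 0). The vitamin C and fibre requirements are met with equality.
Solving gives x3 = 1.889, x5 = 0.5289.
Total cost: 0.5·1.889 + 0.29·0.5289 = 1.0979.

$1.10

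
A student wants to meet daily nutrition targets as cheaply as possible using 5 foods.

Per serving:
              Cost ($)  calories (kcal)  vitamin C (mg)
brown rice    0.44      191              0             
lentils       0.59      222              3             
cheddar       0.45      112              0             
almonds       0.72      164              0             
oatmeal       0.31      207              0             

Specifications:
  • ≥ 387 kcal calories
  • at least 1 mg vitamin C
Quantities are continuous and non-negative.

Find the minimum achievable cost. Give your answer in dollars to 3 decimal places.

Set it up as a linear program. Let x1 = servings of brown rice, x2 = servings of lentils, x3 = servings of cheddar, x4 = servings of almonds, x5 = servings of oatmeal.
Minimize 0.44x1 + 0.59x2 + 0.45x3 + 0.72x4 + 0.31x5 subject to:
  191x1 + 222x2 + 112x3 + 164x4 + 207x5 ≥ 387   (calories)
  3x2 ≥ 1   (vitamin C)
  x1, x2, x3, x4, x5 ≥ 0.
The optimal basis is {lentils, oatmeal}; brown rice, cheddar, almonds drop out. The calories and vitamin C requirements are met with equality.
That vertex is x2 = 0.3333, x5 = 1.512.
Hence cost = 0.59·0.3333 + 0.31·1.512 = $0.66537.

$0.665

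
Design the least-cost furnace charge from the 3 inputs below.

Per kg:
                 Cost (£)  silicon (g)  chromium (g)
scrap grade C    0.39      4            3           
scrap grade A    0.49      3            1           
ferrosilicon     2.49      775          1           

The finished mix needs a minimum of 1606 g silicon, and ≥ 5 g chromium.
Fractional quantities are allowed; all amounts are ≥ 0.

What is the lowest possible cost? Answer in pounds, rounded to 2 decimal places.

£5.53

This is a linear program. Let x1 = kg of scrap grade C, x2 = kg of scrap grade A, x3 = kg of ferrosilicon.
min 0.39x1 + 0.49x2 + 2.49x3 subject to:
  4x1 + 3x2 + 775x3 ≥ 1606   (silicon)
  3x1 + 1x2 + 1x3 ≥ 5   (chromium)
  x1, x2, x3 ≥ 0.
The optimal basis is {scrap grade C, ferrosilicon}; scrap grade A drops out. There the silicon and chromium constraints are tight.
So scrap grade C = 0.9776 kg, ferrosilicon = 2.067 kg.
Objective = 0.39·0.9776 + 2.49·2.067 = 5.5281.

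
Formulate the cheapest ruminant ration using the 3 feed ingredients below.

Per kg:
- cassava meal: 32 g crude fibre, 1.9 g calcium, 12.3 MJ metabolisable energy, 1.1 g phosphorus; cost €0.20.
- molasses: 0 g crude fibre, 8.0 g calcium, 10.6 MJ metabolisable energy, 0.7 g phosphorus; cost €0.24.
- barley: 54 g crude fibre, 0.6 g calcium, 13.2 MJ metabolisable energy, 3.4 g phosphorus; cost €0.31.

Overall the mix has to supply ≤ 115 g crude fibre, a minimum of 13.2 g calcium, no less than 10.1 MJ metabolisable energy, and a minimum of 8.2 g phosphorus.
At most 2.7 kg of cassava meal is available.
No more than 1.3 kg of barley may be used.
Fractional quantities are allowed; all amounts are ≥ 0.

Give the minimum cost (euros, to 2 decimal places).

€1.45

Let x1 = kg of cassava meal, x2 = kg of molasses, x3 = kg of barley.
Minimise 0.2x1 + 0.24x2 + 0.31x3 s.t.:
  32x1 + 54x3 ≤ 115   (crude fibre)
  1.9x1 + 8x2 + 0.6x3 ≥ 13.2   (calcium)
  12.3x1 + 10.6x2 + 13.2x3 ≥ 10.1   (metabolisable energy)
  1.1x1 + 0.7x2 + 3.4x3 ≥ 8.2   (phosphorus)
  x1 ≤ 2.7
  x3 ≤ 1.3
  x1, x2, x3 ≥ 0.
The optimal mix uses every input. There the crude fibre, phosphorus, the barley cap constraints are tight.
So cassava meal = 1.4 kg, molasses = 3.2 kg, barley = 1.3 kg.
Objective = 0.2·1.4 + 0.24·3.2 + 0.31·1.3 = 1.4510.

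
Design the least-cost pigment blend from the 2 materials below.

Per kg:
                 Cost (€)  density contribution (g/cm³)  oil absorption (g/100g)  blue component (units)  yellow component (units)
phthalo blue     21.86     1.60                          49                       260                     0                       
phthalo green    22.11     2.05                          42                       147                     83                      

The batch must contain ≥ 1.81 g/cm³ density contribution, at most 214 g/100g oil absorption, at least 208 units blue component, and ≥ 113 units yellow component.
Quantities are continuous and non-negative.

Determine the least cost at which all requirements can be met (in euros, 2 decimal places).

€30.76

Set it up as a linear program. Let x1 = kg of phthalo blue, x2 = kg of phthalo green.
Minimize 21.86x1 + 22.11x2 with:
  1.6x1 + 2.05x2 ≥ 1.81   (density contribution)
  49x1 + 42x2 ≤ 214   (oil absorption)
  260x1 + 147x2 ≥ 208   (blue component)
  83x2 ≥ 113   (yellow component)
  x1, x2 ≥ 0.
Both inputs are positive at the optimum. The blue component and yellow component requirements are met with equality.
Solving gives x1 = 0.030259, x2 = 1.3614.
Cost = 21.86·0.030259 + 22.11·1.3614 = 30.7620.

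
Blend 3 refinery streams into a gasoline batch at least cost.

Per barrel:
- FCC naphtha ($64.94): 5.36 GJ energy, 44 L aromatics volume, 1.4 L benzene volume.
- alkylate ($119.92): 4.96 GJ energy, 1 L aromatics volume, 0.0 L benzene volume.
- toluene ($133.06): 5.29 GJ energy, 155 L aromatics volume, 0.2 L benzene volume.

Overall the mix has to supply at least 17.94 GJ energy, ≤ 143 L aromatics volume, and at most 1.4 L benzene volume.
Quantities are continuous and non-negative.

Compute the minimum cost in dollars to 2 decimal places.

$369.09

Treat it as an LP. Let x1 = barrels of FCC naphtha, x2 = barrels of alkylate, x3 = barrels of toluene.
Minimise 64.94x1 + 119.92x2 + 133.06x3 with:
  5.36x1 + 4.96x2 + 5.29x3 ≥ 17.94   (energy)
  44x1 + 1x2 + 155x3 ≤ 143   (aromatics volume)
  1.4x1 + 0.2x3 ≤ 1.4   (benzene volume)
  x1, x2, x3 ≥ 0.
At the optimum only FCC naphtha, alkylate are positive (toluene = 0). There the energy and benzene volume constraints are tight.
Optimal quantities: FCC naphtha = 1 barrel, alkylate = 2.5363 barrels.
Objective = 64.94·1 + 119.92·2.5363 = 369.0931.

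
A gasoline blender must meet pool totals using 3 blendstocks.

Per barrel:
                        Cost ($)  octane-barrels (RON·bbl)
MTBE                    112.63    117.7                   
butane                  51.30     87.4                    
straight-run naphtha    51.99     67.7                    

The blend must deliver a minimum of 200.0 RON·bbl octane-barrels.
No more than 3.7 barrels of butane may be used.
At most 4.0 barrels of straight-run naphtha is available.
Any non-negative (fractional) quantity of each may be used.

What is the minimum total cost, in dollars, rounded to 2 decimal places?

$117.39

Set it up as a linear program. Let x1 = barrels of MTBE, x2 = barrels of butane, x3 = barrels of straight-run naphtha.
Minimise 112.63x1 + 51.3x2 + 51.99x3 subject to:
  117.7x1 + 87.4x2 + 67.7x3 ≥ 200   (octane-barrels)
  x2 ≤ 3.7
  x3 ≤ 4
  x1, x2, x3 ≥ 0.
At the optimum only butane is positive (MTBE, straight-run naphtha = 0). Binding constraint: octane-barrels.
Optimal quantities: butane = 2.2883 barrels.
Objective = 51.3·2.2883 = 117.3898.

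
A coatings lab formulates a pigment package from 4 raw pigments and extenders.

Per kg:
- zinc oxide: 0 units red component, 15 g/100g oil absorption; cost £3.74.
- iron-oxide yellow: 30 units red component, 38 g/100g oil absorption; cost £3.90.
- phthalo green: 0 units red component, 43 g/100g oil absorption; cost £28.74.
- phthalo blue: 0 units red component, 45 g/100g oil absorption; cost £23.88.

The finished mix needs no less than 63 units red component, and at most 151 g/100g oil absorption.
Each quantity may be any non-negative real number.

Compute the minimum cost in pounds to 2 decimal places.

This is a linear program. Let x1 = kg of zinc oxide, x2 = kg of iron-oxide yellow, x3 = kg of phthalo green, x4 = kg of phthalo blue.
Minimize 3.74x1 + 3.9x2 + 28.74x3 + 23.88x4 with:
  30x2 ≥ 63   (red component)
  15x1 + 38x2 + 43x3 + 45x4 ≤ 151   (oil absorption)
  x1, x2, x3, x4 ≥ 0.
The cheapest feasible vertex uses only iron-oxide yellow; zinc oxide, phthalo green, phthalo blue are not used. The red component requirement is met with equality.
Optimal quantities: iron-oxide yellow = 2.1 kg.
Hence cost = 3.9·2.1 = £8.1900.

£8.19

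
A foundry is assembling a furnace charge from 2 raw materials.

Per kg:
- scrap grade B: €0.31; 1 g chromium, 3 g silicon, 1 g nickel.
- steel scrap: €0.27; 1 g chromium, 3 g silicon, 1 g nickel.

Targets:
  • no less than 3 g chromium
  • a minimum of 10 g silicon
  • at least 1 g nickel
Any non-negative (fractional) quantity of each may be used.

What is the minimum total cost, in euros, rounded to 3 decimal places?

Let x1 = kg of scrap grade B, x2 = kg of steel scrap.
Minimize 0.31x1 + 0.27x2 subject to:
  1x1 + 1x2 ≥ 3   (chromium)
  3x1 + 3x2 ≥ 10   (silicon)
  1x1 + 1x2 ≥ 1   (nickel)
  x1, x2 ≥ 0.
At the optimum only steel scrap is positive (scrap grade B = 0). The silicon requirement is met with equality.
Optimal quantities: steel scrap = 3.333 kg.
Total cost: 0.27·3.333 = 0.89991.

€0.900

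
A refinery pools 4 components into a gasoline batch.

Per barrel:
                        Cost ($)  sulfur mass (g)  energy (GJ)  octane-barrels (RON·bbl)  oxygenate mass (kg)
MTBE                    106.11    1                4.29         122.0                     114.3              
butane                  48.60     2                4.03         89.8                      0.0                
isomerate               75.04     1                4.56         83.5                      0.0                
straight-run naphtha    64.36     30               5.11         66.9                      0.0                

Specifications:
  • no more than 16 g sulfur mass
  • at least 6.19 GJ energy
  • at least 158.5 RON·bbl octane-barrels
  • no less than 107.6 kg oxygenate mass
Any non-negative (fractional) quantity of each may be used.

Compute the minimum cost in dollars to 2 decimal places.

$125.84

Let x1 = barrels of MTBE, x2 = barrels of butane, x3 = barrels of isomerate, x4 = barrels of straight-run naphtha.
min 106.11x1 + 48.6x2 + 75.04x3 + 64.36x4 subject to:
  1x1 + 2x2 + 1x3 + 30x4 ≤ 16   (sulfur mass)
  4.29x1 + 4.03x2 + 4.56x3 + 5.11x4 ≥ 6.19   (energy)
  122x1 + 89.8x2 + 83.5x3 + 66.9x4 ≥ 158.5   (octane-barrels)
  114.3x1 ≥ 107.6   (oxygenate mass)
  x1, x2, x3, x4 ≥ 0.
The cheapest feasible vertex uses only MTBE, butane; isomerate, straight-run naphtha are not used. Binding constraints: energy and oxygenate mass.
Optimal quantities: MTBE = 0.9414 barrels, butane = 0.5339 barrels.
Hence cost = 106.11·0.9414 + 48.6·0.5339 = $125.8395.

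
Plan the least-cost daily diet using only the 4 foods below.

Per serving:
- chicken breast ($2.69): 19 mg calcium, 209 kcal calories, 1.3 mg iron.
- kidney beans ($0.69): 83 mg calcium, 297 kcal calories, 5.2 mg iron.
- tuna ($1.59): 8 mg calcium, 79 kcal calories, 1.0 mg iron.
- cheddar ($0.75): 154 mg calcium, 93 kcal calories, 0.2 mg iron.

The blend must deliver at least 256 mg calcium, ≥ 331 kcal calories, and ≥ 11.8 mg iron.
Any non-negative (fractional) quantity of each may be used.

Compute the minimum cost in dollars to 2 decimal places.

Let x1 = servings of chicken breast, x2 = servings of kidney beans, x3 = servings of tuna, x4 = servings of cheddar.
Minimize 2.69x1 + 0.69x2 + 1.59x3 + 0.75x4 s.t.:
  19x1 + 83x2 + 8x3 + 154x4 ≥ 256   (calcium)
  209x1 + 297x2 + 79x3 + 93x4 ≥ 331   (calories)
  1.3x1 + 5.2x2 + 1x3 + 0.2x4 ≥ 11.8   (iron)
  x1, x2, x3, x4 ≥ 0.
At the optimum only kidney beans, cheddar are positive (chicken breast, tuna = 0). There the calcium and iron constraints are tight.
Optimal quantities: kidney beans = 2.252 servings, cheddar = 0.4486 servings.
Total cost: 0.69·2.252 + 0.75·0.4486 = 1.8903.

$1.89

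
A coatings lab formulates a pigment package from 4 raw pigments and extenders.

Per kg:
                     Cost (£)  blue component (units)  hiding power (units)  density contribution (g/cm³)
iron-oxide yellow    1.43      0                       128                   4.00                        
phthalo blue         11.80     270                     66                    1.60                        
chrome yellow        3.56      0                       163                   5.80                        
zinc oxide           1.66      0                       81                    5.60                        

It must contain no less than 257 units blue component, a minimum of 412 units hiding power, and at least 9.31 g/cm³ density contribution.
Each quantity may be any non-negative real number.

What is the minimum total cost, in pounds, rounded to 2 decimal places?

£15.13

This is a linear program. Let x1 = kg of iron-oxide yellow, x2 = kg of phthalo blue, x3 = kg of chrome yellow, x4 = kg of zinc oxide.
Minimise 1.43x1 + 11.8x2 + 3.56x3 + 1.66x4 subject to:
  270x2 ≥ 257   (blue component)
  128x1 + 66x2 + 163x3 + 81x4 ≥ 412   (hiding power)
  4x1 + 1.6x2 + 5.8x3 + 5.6x4 ≥ 9.31   (density contribution)
  x1, x2, x3, x4 ≥ 0.
The minimum-cost mix takes nothing from chrome yellow, zinc oxide — only iron-oxide yellow, phthalo blue. Binding constraints: blue component and hiding power.
So iron-oxide yellow = 2.728 kg, phthalo blue = 0.9519 kg.
Total cost: 1.43·2.728 + 11.8·0.9519 = 15.1335.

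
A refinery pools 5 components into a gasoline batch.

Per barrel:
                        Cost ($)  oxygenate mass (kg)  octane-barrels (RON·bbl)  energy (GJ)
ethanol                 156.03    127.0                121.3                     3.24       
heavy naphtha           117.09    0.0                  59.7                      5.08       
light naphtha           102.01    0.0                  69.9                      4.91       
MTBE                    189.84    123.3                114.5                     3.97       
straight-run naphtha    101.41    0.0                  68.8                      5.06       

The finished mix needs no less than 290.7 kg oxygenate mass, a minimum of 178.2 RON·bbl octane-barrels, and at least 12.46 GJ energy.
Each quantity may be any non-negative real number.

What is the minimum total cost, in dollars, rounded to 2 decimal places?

Let x1 = barrels of ethanol, x2 = barrels of heavy naphtha, x3 = barrels of light naphtha, x4 = barrels of MTBE, x5 = barrels of straight-run naphtha.
Minimise 156.03x1 + 117.09x2 + 102.01x3 + 189.84x4 + 101.41x5 with:
  127x1 + 123.3x4 ≥ 290.7   (oxygenate mass)
  121.3x1 + 59.7x2 + 69.9x3 + 114.5x4 + 68.8x5 ≥ 178.2   (octane-barrels)
  3.24x1 + 5.08x2 + 4.91x3 + 3.97x4 + 5.06x5 ≥ 12.46   (energy)
  x1, x2, x3, x4, x5 ≥ 0.
The minimum-cost mix takes nothing from heavy naphtha, light naphtha, MTBE — only ethanol, straight-run naphtha. The oxygenate mass and energy requirements are met with equality.
That vertex is x1 = 2.28898, x5 = 0.996782.
Cost = 156.03·2.28898 + 101.41·0.996782 = 458.2332.

$458.23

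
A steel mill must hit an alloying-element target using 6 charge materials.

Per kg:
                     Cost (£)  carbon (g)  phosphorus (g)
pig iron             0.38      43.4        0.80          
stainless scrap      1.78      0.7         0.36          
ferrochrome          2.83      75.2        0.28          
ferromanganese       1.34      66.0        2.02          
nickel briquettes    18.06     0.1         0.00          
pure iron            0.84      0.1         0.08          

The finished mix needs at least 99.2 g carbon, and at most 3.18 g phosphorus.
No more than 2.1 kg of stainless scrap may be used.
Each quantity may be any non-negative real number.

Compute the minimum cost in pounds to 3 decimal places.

This is a linear program. Let x1 = kg of pig iron, x2 = kg of stainless scrap, x3 = kg of ferrochrome, x4 = kg of ferromanganese, x5 = kg of nickel briquettes, x6 = kg of pure iron.
Minimize 0.38x1 + 1.78x2 + 2.83x3 + 1.34x4 + 18.06x5 + 0.84x6 s.t.:
  43.4x1 + 0.7x2 + 75.2x3 + 66x4 + 0.1x5 + 0.1x6 ≥ 99.2   (carbon)
  0.8x1 + 0.36x2 + 0.28x3 + 2.02x4 + 0.08x6 ≤ 3.18   (phosphorus)
  x2 ≤ 2.1
  x1, x2, x3, x4, x5, x6 ≥ 0.
The minimum-cost mix takes nothing from stainless scrap, ferrochrome, ferromanganese, nickel briquettes, pure iron — only pig iron. The carbon requirement is met with equality.
That vertex is x1 = 2.286.
Hence cost = 0.38·2.286 = £0.86868.

£0.869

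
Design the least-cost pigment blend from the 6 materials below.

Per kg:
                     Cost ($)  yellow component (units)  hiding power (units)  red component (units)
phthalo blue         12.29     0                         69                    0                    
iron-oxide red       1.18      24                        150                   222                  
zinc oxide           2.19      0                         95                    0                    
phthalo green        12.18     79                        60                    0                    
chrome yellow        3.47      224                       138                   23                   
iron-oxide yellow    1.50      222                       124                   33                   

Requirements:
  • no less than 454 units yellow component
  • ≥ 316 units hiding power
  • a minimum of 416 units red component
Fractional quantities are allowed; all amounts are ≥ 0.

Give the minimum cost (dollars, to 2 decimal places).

$4.69

Let x1 = kg of phthalo blue, x2 = kg of iron-oxide red, x3 = kg of zinc oxide, x4 = kg of phthalo green, x5 = kg of chrome yellow, x6 = kg of iron-oxide yellow.
Minimise 12.29x1 + 1.18x2 + 2.19x3 + 12.18x4 + 3.47x5 + 1.5x6 with:
  24x2 + 79x4 + 224x5 + 222x6 ≥ 454   (yellow component)
  69x1 + 150x2 + 95x3 + 60x4 + 138x5 + 124x6 ≥ 316   (hiding power)
  222x2 + 23x5 + 33x6 ≥ 416   (red component)
  x1, x2, x3, x4, x5, x6 ≥ 0.
At the optimum only iron-oxide red, iron-oxide yellow are positive (phthalo blue, zinc oxide, phthalo green, chrome yellow = 0). Binding constraints: yellow component and red component.
Solving gives x2 = 1.596, x6 = 1.873.
Total cost: 1.18·1.596 + 1.5·1.873 = 4.6928.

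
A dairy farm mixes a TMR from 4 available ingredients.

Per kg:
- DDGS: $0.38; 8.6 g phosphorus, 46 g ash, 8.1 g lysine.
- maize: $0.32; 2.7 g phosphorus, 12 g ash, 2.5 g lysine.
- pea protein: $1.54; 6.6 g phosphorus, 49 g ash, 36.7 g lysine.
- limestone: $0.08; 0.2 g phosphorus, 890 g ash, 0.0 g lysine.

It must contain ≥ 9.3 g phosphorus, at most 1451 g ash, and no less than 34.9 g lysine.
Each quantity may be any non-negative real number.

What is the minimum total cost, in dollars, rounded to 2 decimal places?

$1.48

Let x1 = kg of DDGS, x2 = kg of maize, x3 = kg of pea protein, x4 = kg of limestone.
min 0.38x1 + 0.32x2 + 1.54x3 + 0.08x4 s.t.:
  8.6x1 + 2.7x2 + 6.6x3 + 0.2x4 ≥ 9.3   (phosphorus)
  46x1 + 12x2 + 49x3 + 890x4 ≤ 1451   (ash)
  8.1x1 + 2.5x2 + 36.7x3 ≥ 34.9   (lysine)
  x1, x2, x3, x4 ≥ 0.
The optimal basis is {DDGS, pea protein}; maize, limestone drop out. Binding constraints: phosphorus and lysine.
Solving gives x1 = 0.4233, x3 = 0.8575.
Cost = 0.38·0.4233 + 1.54·0.8575 = 1.4814.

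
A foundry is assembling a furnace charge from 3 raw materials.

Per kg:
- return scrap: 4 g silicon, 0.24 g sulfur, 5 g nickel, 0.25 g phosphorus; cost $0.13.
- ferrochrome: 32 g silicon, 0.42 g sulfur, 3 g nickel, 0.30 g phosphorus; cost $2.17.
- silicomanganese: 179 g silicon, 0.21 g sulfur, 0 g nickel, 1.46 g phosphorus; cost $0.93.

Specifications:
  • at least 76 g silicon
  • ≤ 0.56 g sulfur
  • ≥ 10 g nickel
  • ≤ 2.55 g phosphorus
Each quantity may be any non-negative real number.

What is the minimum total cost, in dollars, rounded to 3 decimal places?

Set it up as a linear program. Let x1 = kg of return scrap, x2 = kg of ferrochrome, x3 = kg of silicomanganese.
min 0.13x1 + 2.17x2 + 0.93x3 with:
  4x1 + 32x2 + 179x3 ≥ 76   (silicon)
  0.24x1 + 0.42x2 + 0.21x3 ≤ 0.56   (sulfur)
  5x1 + 3x2 ≥ 10   (nickel)
  0.25x1 + 0.3x2 + 1.46x3 ≤ 2.55   (phosphorus)
  x1, x2, x3 ≥ 0.
The cheapest feasible vertex uses only return scrap, silicomanganese; ferrochrome is not used. Binding constraints: silicon and nickel.
So return scrap = 2 kg, silicomanganese = 0.3799 kg.
Total cost: 0.13·2 + 0.93·0.3799 = 0.61331.

$0.613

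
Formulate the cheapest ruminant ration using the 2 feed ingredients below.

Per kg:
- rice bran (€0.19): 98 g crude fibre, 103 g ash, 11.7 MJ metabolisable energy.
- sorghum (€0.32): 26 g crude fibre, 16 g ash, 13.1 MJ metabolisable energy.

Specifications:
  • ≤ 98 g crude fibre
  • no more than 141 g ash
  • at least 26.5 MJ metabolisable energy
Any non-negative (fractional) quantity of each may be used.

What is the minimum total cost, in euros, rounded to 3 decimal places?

Treat it as an LP. Let x1 = kg of rice bran, x2 = kg of sorghum.
Minimize 0.19x1 + 0.32x2 subject to:
  98x1 + 26x2 ≤ 98   (crude fibre)
  103x1 + 16x2 ≤ 141   (ash)
  11.7x1 + 13.1x2 ≥ 26.5   (metabolisable energy)
  x1, x2 ≥ 0.
Both inputs are positive at the optimum. There the crude fibre and metabolisable energy constraints are tight.
That vertex is x1 = 0.6072, x2 = 1.481.
Objective = 0.19·0.6072 + 0.32·1.481 = 0.58929.

€0.589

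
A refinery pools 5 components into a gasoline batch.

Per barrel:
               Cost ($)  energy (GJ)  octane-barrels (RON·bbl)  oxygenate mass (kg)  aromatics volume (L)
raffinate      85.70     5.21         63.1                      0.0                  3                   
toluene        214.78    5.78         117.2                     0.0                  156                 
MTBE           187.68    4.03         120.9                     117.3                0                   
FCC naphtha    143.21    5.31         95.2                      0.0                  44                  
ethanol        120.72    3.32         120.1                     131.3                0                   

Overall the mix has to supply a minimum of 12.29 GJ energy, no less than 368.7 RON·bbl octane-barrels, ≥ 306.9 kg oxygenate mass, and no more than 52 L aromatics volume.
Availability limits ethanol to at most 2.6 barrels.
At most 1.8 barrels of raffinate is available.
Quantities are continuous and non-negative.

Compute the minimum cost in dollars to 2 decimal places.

Let x1 = barrels of raffinate, x2 = barrels of toluene, x3 = barrels of MTBE, x4 = barrels of FCC naphtha, x5 = barrels of ethanol.
Minimise 85.7x1 + 214.78x2 + 187.68x3 + 143.21x4 + 120.72x5 subject to:
  5.21x1 + 5.78x2 + 4.03x3 + 5.31x4 + 3.32x5 ≥ 12.29   (energy)
  63.1x1 + 117.2x2 + 120.9x3 + 95.2x4 + 120.1x5 ≥ 368.7   (octane-barrels)
  117.3x3 + 131.3x5 ≥ 306.9   (oxygenate mass)
  3x1 + 156x2 + 44x4 ≤ 52   (aromatics volume)
  x5 ≤ 2.6
  x1 ≤ 1.8
  x1, x2, x3, x4, x5 ≥ 0.
The cheapest feasible vertex uses only raffinate, ethanol; toluene, MTBE, FCC naphtha are not used. Binding constraints: octane-barrels and the ethanol cap.
That vertex is x1 = 0.8945, x5 = 2.6.
Total cost: 85.7·0.8945 + 120.72·2.6 = 390.5307.

$390.53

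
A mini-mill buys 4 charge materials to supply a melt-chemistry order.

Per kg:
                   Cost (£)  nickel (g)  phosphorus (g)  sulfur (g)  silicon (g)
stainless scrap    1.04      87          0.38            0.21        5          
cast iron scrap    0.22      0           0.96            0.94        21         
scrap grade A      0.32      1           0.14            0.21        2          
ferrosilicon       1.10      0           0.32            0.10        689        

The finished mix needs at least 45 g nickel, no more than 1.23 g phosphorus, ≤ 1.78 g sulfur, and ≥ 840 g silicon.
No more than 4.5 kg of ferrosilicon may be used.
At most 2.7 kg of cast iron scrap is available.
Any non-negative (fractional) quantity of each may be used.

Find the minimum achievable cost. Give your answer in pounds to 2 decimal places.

£1.87

This is a linear program. Let x1 = kg of stainless scrap, x2 = kg of cast iron scrap, x3 = kg of scrap grade A, x4 = kg of ferrosilicon.
Minimize 1.04x1 + 0.22x2 + 0.32x3 + 1.1x4 subject to:
  87x1 + 1x3 ≥ 45   (nickel)
  0.38x1 + 0.96x2 + 0.14x3 + 0.32x4 ≤ 1.23   (phosphorus)
  0.21x1 + 0.94x2 + 0.21x3 + 0.1x4 ≤ 1.78   (sulfur)
  5x1 + 21x2 + 2x3 + 689x4 ≥ 840   (silicon)
  x4 ≤ 4.5
  x2 ≤ 2.7
  x1, x2, x3, x4 ≥ 0.
The minimum-cost mix takes nothing from cast iron scrap, scrap grade A — only stainless scrap, ferrosilicon. Binding constraints: nickel and silicon.
That vertex is x1 = 0.5172, x4 = 1.215.
Cost = 1.04·0.5172 + 1.1·1.215 = 1.8744.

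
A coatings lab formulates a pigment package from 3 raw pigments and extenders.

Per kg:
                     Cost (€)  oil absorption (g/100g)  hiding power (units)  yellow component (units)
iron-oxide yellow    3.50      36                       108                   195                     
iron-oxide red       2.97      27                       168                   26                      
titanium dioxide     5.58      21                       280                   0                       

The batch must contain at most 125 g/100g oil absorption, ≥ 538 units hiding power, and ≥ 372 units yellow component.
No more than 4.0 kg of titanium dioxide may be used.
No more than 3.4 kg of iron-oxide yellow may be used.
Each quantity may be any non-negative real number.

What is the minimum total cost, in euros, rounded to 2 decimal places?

€12.09

Let x1 = kg of iron-oxide yellow, x2 = kg of iron-oxide red, x3 = kg of titanium dioxide.
min 3.5x1 + 2.97x2 + 5.58x3 s.t.:
  36x1 + 27x2 + 21x3 ≤ 125   (oil absorption)
  108x1 + 168x2 + 280x3 ≥ 538   (hiding power)
  195x1 + 26x2 ≥ 372   (yellow component)
  x3 ≤ 4
  x1 ≤ 3.4
  x1, x2, x3 ≥ 0.
The cheapest feasible vertex uses only iron-oxide yellow, iron-oxide red; titanium dioxide is not used. The hiding power and yellow component requirements are met with equality.
Solving gives x1 = 1.62, x2 = 2.161.
Cost = 3.5·1.62 + 2.97·2.161 = 12.0882.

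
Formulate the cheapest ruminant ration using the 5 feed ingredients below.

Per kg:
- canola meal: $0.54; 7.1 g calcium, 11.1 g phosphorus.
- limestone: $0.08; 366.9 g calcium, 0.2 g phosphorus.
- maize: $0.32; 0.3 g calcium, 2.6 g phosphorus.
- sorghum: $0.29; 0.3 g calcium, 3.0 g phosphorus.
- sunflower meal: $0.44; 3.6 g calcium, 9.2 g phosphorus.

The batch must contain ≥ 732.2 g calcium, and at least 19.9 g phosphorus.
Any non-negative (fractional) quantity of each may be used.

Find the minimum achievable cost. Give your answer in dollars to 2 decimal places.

Treat it as an LP. Let x1 = kg of canola meal, x2 = kg of limestone, x3 = kg of maize, x4 = kg of sorghum, x5 = kg of sunflower meal.
Minimise 0.54x1 + 0.08x2 + 0.32x3 + 0.29x4 + 0.44x5 subject to:
  7.1x1 + 366.9x2 + 0.3x3 + 0.3x4 + 3.6x5 ≥ 732.2   (calcium)
  11.1x1 + 0.2x2 + 2.6x3 + 3x4 + 9.2x5 ≥ 19.9   (phosphorus)
  x1, x2, x3, x4, x5 ≥ 0.
The optimal basis is {limestone, sunflower meal}; canola meal, maize, sorghum drop out. The calcium and phosphorus requirements are met with equality.
So limestone = 1.975 kg, sunflower meal = 2.12 kg.
Hence cost = 0.08·1.975 + 0.44·2.12 = $1.0908.

$1.09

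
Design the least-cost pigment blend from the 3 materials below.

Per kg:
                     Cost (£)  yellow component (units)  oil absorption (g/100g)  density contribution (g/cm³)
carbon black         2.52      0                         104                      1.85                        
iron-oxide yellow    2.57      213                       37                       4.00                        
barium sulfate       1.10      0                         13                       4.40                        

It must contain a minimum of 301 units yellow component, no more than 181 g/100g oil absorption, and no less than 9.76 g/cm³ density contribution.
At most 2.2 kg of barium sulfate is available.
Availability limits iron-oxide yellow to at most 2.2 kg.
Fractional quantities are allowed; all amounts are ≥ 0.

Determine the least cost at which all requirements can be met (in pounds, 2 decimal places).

Let x1 = kg of carbon black, x2 = kg of iron-oxide yellow, x3 = kg of barium sulfate.
min 2.52x1 + 2.57x2 + 1.1x3 subject to:
  213x2 ≥ 301   (yellow component)
  104x1 + 37x2 + 13x3 ≤ 181   (oil absorption)
  1.85x1 + 4x2 + 4.4x3 ≥ 9.76   (density contribution)
  x3 ≤ 2.2
  x2 ≤ 2.2
  x1, x2, x3 ≥ 0.
The optimal basis is {iron-oxide yellow, barium sulfate}; carbon black drops out. Binding constraints: yellow component and density contribution.
That vertex is x2 = 1.413, x3 = 0.9335.
Hence cost = 2.57·1.413 + 1.1·0.9335 = £4.6583.

£4.66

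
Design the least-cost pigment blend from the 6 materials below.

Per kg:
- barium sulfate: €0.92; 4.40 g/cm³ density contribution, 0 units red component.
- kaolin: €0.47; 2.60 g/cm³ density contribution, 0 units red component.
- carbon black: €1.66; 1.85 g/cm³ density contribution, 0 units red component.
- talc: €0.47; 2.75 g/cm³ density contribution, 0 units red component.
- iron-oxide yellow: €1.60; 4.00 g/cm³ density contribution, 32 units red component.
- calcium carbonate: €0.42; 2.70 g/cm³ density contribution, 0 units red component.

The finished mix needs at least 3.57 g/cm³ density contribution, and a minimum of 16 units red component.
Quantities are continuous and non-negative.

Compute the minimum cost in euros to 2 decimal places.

€1.04

Let x1 = kg of barium sulfate, x2 = kg of kaolin, x3 = kg of carbon black, x4 = kg of talc, x5 = kg of iron-oxide yellow, x6 = kg of calcium carbonate.
min 0.92x1 + 0.47x2 + 1.66x3 + 0.47x4 + 1.6x5 + 0.42x6 s.t.:
  4.4x1 + 2.6x2 + 1.85x3 + 2.75x4 + 4x5 + 2.7x6 ≥ 3.57   (density contribution)
  32x5 ≥ 16   (red component)
  x1, x2, x3, x4, x5, x6 ≥ 0.
The optimal basis is {iron-oxide yellow, calcium carbonate}; barium sulfate, kaolin, carbon black, talc drop out. Binding constraints: density contribution and red component.
Optimal quantities: iron-oxide yellow = 0.5 kg, calcium carbonate = 0.5815 kg.
Cost = 1.6·0.5 + 0.42·0.5815 = 1.0442.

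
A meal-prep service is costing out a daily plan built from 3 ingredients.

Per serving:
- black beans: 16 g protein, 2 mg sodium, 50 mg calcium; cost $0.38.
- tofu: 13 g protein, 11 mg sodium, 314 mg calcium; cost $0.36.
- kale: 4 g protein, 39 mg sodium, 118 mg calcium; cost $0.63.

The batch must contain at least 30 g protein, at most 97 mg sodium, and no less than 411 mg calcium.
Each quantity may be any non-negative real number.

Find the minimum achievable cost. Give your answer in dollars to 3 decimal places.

Let x1 = servings of black beans, x2 = servings of tofu, x3 = servings of kale.
Minimize 0.38x1 + 0.36x2 + 0.63x3 with:
  16x1 + 13x2 + 4x3 ≥ 30   (protein)
  2x1 + 11x2 + 39x3 ≤ 97   (sodium)
  50x1 + 314x2 + 118x3 ≥ 411   (calcium)
  x1, x2, x3 ≥ 0.
The cheapest feasible vertex uses only black beans, tofu; kale is not used. The protein and calcium requirements are met with equality.
So black beans = 0.9321 servings, tofu = 1.16 servings.
Hence cost = 0.38·0.9321 + 0.36·1.16 = $0.77180.

$0.772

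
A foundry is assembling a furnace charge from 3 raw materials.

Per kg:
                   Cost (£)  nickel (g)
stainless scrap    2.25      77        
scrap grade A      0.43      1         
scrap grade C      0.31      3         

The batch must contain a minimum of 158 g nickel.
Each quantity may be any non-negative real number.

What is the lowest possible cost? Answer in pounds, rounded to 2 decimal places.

£4.62

Let x1 = kg of stainless scrap, x2 = kg of scrap grade A, x3 = kg of scrap grade C.
Minimize 2.25x1 + 0.43x2 + 0.31x3 with:
  77x1 + 1x2 + 3x3 ≥ 158   (nickel)
  x1, x2, x3 ≥ 0.
The minimum-cost mix takes nothing from scrap grade A, scrap grade C — only stainless scrap. Binding constraint: nickel.
So stainless scrap = 2.052 kg.
Total cost: 2.25·2.052 = 4.6170.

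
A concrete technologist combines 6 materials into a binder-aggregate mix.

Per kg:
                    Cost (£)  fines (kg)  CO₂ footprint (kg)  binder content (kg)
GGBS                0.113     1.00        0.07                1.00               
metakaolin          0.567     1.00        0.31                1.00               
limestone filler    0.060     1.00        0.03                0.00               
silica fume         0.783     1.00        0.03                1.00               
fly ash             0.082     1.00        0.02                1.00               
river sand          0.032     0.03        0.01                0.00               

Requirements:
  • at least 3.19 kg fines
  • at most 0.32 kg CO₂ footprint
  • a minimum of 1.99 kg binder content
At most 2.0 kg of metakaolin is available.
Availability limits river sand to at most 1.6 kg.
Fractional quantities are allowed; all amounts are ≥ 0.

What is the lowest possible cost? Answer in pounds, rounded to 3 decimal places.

£0.235

Let x1 = kg of GGBS, x2 = kg of metakaolin, x3 = kg of limestone filler, x4 = kg of silica fume, x5 = kg of fly ash, x6 = kg of river sand.
Minimize 0.113x1 + 0.567x2 + 0.06x3 + 0.783x4 + 0.082x5 + 0.032x6 subject to:
  1x1 + 1x2 + 1x3 + 1x4 + 1x5 + 0.03x6 ≥ 3.19   (fines)
  0.07x1 + 0.31x2 + 0.03x3 + 0.03x4 + 0.02x5 + 0.01x6 ≤ 0.32   (CO₂ footprint)
  1x1 + 1x2 + 1x4 + 1x5 ≥ 1.99   (binder content)
  x2 ≤ 2
  x6 ≤ 1.6
  x1, x2, x3, x4, x5, x6 ≥ 0.
The minimum-cost mix takes nothing from GGBS, metakaolin, silica fume, river sand — only limestone filler, fly ash. The fines and binder content requirements are met with equality.
So limestone filler = 1.2 kg, fly ash = 1.99 kg.
Hence cost = 0.06·1.2 + 0.082·1.99 = £0.23518.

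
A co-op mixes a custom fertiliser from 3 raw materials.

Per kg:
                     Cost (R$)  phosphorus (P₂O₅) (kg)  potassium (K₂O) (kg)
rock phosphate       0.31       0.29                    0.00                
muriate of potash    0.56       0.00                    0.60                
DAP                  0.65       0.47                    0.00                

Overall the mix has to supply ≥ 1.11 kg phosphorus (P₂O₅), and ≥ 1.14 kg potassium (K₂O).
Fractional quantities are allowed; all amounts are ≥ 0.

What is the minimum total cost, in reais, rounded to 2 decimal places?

R$2.25

Treat it as an LP. Let x1 = kg of rock phosphate, x2 = kg of muriate of potash, x3 = kg of DAP.
Minimise 0.31x1 + 0.56x2 + 0.65x3 s.t.:
  0.29x1 + 0.47x3 ≥ 1.11   (phosphorus (P₂O₅))
  0.6x2 ≥ 1.14   (potassium (K₂O))
  x1, x2, x3 ≥ 0.
The minimum-cost mix takes nothing from DAP — only rock phosphate, muriate of potash. The phosphorus (P₂O₅) and potassium (K₂O) requirements are met with equality.
Solving gives x1 = 3.828, x2 = 1.9.
Cost = 0.31·3.828 + 0.56·1.9 = 2.2507.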